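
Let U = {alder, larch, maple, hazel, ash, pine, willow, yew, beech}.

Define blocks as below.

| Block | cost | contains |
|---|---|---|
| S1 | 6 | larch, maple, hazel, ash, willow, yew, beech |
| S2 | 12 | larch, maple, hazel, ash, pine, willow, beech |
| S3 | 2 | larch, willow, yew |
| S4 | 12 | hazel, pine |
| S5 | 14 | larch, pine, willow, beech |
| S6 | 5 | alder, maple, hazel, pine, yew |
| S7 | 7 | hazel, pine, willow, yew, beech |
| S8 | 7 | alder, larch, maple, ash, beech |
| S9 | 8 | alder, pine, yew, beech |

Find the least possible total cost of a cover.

S1, S6 together cover every element (S1 ∪ S6 = {alder, larch, maple, hazel, ash, pine, willow, yew, beech}); total cost 6 + 5 = 11.
The greedy pick S3, S6, S1 costs 13; no covering selection beats 11.

11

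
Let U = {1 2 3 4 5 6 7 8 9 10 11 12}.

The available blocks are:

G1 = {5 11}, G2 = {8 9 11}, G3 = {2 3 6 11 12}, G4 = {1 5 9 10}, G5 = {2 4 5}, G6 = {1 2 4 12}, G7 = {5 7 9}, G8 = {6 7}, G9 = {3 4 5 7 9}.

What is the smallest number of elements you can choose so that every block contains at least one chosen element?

4

H = {1, 2, 7, 11} meets every block (each contains at least one member of H), and |H| = 4.
No choice of 3 elements meets every block, so 4 is the minimum.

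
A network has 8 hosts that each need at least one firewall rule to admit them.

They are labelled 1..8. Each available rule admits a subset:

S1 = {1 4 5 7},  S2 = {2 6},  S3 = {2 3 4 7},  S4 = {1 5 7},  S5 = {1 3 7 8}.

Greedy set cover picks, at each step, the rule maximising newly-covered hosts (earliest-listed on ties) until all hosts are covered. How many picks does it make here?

3

Greedy: pick S1 (covers 4 new) → pick S2 (covers 2 new) → pick S5 (covers 2 new). Total picks: 3.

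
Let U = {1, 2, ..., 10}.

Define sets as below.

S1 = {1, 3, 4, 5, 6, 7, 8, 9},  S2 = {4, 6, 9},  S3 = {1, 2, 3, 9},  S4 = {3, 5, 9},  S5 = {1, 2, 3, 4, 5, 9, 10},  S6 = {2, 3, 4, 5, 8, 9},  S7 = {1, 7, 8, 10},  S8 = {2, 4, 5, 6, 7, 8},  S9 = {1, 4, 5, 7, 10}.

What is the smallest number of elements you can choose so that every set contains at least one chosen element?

Take H = {7, 9}. Each listed set contains at least one of these, so H is a hitting set of size 2.
The sets S2, S7 are pairwise disjoint, so any hitting set needs a separate element for each — at least 2. Hence 2 is optimal.

2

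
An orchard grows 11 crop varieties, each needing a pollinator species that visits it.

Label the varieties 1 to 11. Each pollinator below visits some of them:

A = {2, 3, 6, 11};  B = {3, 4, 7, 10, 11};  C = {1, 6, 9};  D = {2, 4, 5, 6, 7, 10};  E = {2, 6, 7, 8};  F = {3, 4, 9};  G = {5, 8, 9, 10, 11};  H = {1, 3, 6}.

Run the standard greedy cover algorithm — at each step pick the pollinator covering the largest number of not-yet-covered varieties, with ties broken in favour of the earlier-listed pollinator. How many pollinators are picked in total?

3

Greedy: pick D (covers 6 new) → pick G (covers 3 new) → pick H (covers 2 new). Total picks: 3.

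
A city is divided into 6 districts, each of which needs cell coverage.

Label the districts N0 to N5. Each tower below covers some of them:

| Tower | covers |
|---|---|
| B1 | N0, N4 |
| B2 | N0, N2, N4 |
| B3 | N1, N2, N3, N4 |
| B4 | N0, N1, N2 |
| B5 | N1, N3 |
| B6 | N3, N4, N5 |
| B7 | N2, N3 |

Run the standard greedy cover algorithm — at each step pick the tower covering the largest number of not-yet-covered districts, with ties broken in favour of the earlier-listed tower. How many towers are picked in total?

3

Greedy: pick B3 (covers 4 new) → pick B1 (covers 1 new) → pick B6 (covers 1 new). Total picks: 3.
(The true minimum cover uses only 2 towers, so greedy is not optimal here.)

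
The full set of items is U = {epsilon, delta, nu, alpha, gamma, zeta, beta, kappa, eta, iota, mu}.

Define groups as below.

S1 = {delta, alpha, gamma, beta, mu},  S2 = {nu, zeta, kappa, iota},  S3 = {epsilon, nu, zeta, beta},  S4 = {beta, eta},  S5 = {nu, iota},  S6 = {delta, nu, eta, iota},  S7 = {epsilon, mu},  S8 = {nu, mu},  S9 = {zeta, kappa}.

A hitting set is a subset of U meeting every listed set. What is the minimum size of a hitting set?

4

The 4 items {epsilon, nu, beta, kappa} hit every group.
The groups S4, S5, S7, S9 are pairwise disjoint, so any hitting set needs a separate item for each — at least 4. Hence 4 is optimal.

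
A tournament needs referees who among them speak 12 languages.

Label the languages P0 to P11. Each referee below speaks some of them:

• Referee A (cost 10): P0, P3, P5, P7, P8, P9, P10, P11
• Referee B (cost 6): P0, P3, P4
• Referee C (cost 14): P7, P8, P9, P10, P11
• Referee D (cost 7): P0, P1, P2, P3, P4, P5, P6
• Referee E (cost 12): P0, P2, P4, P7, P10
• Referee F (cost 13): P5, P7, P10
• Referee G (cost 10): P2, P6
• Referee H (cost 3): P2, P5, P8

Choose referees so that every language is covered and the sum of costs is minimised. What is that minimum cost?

A, D together cover every language (A ∪ D = {P0, P1, P2, P3, P4, P5, P6, P7, P8, P9, P10, P11}); total cost 10 + 7 = 17.
No covering selection has total cost below 17.

17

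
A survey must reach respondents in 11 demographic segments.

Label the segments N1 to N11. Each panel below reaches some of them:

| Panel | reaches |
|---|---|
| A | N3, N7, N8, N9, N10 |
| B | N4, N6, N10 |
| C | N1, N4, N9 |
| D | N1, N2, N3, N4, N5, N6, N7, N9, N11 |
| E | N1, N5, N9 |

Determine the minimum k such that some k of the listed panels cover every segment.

2

Take {A, D}. Their union is {N1, N2, N3, N4, N5, N6, N7, N8, N9, N10, N11}, which is all 11 segments.
No single panel has all 11 segments (the largest, D, has 9), so 2 is optimal.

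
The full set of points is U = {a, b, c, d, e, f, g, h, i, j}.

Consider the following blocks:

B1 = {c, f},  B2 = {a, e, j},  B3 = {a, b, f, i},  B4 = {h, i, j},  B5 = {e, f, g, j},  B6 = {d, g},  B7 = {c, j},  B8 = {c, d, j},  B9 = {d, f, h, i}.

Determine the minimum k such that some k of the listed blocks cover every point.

4

B3, B4, B5, and B8 cover everything between them: the union {a, b, c, d, e, f, g, h, i, j} is all of U.
No 3 of the 9 blocks cover everything (all 84 combinations miss at least one point), so 4 is optimal.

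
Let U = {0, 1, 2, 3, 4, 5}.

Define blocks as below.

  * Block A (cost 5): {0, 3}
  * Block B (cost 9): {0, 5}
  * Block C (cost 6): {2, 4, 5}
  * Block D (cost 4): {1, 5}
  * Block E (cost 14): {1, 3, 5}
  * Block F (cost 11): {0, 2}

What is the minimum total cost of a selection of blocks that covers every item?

A, C, D together cover every item (A ∪ C ∪ D = {0, 1, 2, 3, 4, 5}); total cost 5 + 6 + 4 = 15.
No covering selection has total cost below 15.

15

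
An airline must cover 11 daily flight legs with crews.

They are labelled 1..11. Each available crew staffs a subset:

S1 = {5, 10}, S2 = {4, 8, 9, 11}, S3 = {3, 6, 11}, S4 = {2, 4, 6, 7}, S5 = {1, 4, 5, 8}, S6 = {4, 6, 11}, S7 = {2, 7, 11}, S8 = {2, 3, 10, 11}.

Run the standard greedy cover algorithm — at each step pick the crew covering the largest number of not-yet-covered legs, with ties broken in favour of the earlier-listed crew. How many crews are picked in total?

Greedy: pick S2 (covers 4 new) → pick S4 (covers 3 new) → pick S1 (covers 2 new) → pick S3 (covers 1 new) → pick S5 (covers 1 new). Total picks: 5.
(The true minimum cover uses only 4 crews, so greedy is not optimal here.)

5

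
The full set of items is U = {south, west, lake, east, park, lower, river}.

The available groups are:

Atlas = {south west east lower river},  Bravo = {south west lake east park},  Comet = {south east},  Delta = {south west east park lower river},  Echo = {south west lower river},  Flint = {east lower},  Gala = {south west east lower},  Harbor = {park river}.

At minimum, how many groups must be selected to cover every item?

Bravo and Delta cover everything between them: the union {south, west, lake, east, park, lower, river} is all of U.
No single group has all 7 items (the largest, Delta, has 6), so 2 is optimal.

2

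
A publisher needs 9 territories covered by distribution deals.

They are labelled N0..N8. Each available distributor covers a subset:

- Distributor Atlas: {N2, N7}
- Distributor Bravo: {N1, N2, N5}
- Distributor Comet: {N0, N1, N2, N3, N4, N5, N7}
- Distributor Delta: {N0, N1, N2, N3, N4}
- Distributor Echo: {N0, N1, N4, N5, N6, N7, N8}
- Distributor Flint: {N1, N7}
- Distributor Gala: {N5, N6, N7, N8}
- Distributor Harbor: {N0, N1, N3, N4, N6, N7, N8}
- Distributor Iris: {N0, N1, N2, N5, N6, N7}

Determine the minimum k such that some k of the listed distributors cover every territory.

Take {Delta, Gala}. Their union is {N0, N1, N2, N3, N4, N5, N6, N7, N8}, which is all 9 territories.
No single distributor has all 9 territories (the largest, Comet, has 7), so 2 is optimal.

2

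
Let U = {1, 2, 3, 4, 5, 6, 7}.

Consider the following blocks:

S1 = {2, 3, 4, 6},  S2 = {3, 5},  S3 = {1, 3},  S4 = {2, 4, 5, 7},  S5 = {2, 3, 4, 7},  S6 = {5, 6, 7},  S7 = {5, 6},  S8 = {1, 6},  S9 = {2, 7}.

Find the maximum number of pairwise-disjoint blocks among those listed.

3

S3, S7, S9 are pairwise disjoint (S3={1,3}; S7={5,6}; S9={2,7}).
Every remaining block overlaps one of these, and no 4 of the listed blocks are pairwise disjoint, so 3 is the maximum.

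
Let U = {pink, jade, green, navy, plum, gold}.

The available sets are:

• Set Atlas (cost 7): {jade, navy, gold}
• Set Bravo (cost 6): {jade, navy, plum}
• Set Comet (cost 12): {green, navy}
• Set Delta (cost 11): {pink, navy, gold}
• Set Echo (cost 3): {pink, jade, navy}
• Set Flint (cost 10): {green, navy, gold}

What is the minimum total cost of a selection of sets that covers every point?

Bravo, Echo, Flint together cover every point (Bravo ∪ Echo ∪ Flint = {pink, jade, green, navy, plum, gold}); total cost 6 + 3 + 10 = 19.
No covering selection has total cost below 19.

19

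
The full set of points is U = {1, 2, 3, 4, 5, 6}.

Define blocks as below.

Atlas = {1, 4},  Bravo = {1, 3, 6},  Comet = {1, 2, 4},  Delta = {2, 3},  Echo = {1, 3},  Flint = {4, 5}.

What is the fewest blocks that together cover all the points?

Bravo and Delta and Flint together: Bravo ∪ Delta ∪ Flint = {1, 2, 3, 4, 5, 6} — every point is covered.
Only Flint contains 5, so Flint is forced; the remaining 4 points need at least 2 more blocks (each remaining block adds at most 3) — so at least 3 blocks are needed, and 3 is optimal.

3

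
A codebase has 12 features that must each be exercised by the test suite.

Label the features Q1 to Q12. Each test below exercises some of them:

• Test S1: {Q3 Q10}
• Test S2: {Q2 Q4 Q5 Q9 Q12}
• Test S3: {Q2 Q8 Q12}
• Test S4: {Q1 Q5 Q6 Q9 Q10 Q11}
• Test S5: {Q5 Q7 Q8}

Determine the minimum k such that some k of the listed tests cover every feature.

S1 and S2 and S4 and S5 together: S1 ∪ S2 ∪ S4 ∪ S5 = {Q1, Q2, Q3, Q4, Q5, Q6, Q7, Q8, Q9, Q10, Q11, Q12} — every feature is covered.
No 3 of the 5 tests cover everything (all 10 combinations miss at least one feature), so 4 is optimal.

4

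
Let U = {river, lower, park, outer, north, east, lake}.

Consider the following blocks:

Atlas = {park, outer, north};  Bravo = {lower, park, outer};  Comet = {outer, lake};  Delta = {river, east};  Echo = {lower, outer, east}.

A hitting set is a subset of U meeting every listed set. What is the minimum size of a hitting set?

Take H = {outer, east}. Each listed block contains at least one of these, so H is a hitting set of size 2.
The blocks Bravo, Delta are pairwise disjoint, so any hitting set needs a separate item for each — at least 2. Hence 2 is optimal.

2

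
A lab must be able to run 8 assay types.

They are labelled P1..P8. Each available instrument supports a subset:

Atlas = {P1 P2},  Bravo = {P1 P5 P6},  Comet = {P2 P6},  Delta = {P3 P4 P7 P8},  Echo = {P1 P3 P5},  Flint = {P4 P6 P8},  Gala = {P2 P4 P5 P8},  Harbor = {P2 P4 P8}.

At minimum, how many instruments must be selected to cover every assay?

Comet and Delta and Echo together: Comet ∪ Delta ∪ Echo = {P1, P2, P3, P4, P5, P6, P7, P8} — every assay is covered.
Only Delta contains P7, so Delta is forced; the remaining 4 assays need at least 2 more instruments (each remaining instrument adds at most 3) — so at least 3 instruments are needed, and 3 is optimal.

3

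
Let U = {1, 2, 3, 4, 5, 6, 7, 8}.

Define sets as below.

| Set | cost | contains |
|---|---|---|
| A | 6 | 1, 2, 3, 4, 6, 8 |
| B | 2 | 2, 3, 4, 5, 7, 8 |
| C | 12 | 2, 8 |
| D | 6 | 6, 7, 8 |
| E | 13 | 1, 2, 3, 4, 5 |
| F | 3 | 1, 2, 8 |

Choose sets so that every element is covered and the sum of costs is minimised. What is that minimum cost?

A, B together cover every element (A ∪ B = {1, 2, 3, 4, 5, 6, 7, 8}); total cost 6 + 2 = 8.
No covering selection has total cost below 8.

8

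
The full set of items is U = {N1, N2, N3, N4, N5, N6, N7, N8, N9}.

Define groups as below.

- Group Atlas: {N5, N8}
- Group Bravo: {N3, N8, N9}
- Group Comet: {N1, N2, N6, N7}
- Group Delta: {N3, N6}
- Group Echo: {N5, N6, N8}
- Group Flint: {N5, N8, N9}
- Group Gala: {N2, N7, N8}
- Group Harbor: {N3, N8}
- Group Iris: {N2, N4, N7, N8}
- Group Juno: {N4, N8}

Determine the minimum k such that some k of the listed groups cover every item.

4

Comet and Delta and Flint and Juno together: Comet ∪ Delta ∪ Flint ∪ Juno = {N1, N2, N3, N4, N5, N6, N7, N8, N9} — every item is covered.
No 3 of the 10 groups cover everything (all 120 combinations miss at least one item), so 4 is optimal.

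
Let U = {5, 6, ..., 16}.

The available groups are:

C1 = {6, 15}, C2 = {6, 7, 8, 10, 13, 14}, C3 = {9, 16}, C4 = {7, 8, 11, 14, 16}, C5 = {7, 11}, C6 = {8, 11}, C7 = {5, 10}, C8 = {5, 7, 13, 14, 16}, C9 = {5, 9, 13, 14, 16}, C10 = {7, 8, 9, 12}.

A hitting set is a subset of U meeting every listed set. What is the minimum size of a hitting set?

The 4 elements {5, 6, 9, 11} hit every group.
The groups C1, C3, C6, C7 are pairwise disjoint, so any hitting set needs a separate element for each — at least 4. Hence 4 is optimal.

4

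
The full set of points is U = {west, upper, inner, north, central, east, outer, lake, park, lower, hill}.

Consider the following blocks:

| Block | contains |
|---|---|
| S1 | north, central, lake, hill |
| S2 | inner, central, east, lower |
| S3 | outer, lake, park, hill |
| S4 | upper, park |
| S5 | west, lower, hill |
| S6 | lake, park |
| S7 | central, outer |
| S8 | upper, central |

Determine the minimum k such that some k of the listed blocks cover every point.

5

Take {S1, S2, S3, S4, S5}. Their union is {west, upper, inner, north, central, east, outer, lake, park, lower, hill}, which is all 11 points.
No 4 of the 8 blocks cover everything (all 70 combinations miss at least one point), so 5 is optimal.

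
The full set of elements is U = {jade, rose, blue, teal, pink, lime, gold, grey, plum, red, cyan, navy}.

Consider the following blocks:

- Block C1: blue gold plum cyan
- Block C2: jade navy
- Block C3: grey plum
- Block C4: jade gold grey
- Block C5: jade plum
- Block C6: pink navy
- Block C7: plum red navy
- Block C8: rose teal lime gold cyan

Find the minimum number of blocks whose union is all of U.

5

C1 and C4 and C6 and C7 and C8 together: C1 ∪ C4 ∪ C6 ∪ C7 ∪ C8 = {jade, rose, blue, teal, pink, lime, gold, grey, plum, red, cyan, navy} — every element is covered.
No 4 of the 8 blocks cover everything (all 70 combinations miss at least one element), so 5 is optimal.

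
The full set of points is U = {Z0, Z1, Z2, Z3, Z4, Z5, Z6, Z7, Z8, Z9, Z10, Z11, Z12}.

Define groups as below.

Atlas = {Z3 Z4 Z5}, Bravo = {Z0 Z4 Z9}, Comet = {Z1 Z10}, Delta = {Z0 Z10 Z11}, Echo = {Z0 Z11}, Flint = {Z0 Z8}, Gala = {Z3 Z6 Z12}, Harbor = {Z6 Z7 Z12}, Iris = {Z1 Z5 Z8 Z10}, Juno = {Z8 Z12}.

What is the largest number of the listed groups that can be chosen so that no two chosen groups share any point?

Atlas, Comet, Flint, Harbor are pairwise disjoint (Atlas={Z3,Z4,Z5}; Comet={Z1,Z10}; Flint={Z0,Z8}; Harbor={Z6,Z7,Z12}).
Every remaining group overlaps one of these, and no 5 of the listed groups are pairwise disjoint, so 4 is the maximum.

4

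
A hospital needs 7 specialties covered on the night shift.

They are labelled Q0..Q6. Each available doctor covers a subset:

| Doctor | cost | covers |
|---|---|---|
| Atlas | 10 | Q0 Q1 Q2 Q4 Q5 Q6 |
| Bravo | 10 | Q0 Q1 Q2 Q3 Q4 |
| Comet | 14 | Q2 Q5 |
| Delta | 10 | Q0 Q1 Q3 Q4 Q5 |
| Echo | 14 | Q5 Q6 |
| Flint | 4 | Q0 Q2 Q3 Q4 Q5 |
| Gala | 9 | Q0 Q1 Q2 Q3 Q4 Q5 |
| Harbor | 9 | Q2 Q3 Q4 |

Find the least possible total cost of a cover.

14

Atlas, Flint together cover every specialty (Atlas ∪ Flint = {Q0, Q1, Q2, Q3, Q4, Q5, Q6}); total cost 10 + 4 = 14.
No covering selection has total cost below 14.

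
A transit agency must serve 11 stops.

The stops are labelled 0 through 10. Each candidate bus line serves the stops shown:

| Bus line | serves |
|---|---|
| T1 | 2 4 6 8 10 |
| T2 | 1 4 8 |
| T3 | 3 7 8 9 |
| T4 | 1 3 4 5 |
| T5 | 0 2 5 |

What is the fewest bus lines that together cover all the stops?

Take {T1, T3, T4, T5}. Their union is {0, 1, 2, 3, 4, 5, 6, 7, 8, 9, 10}, which is all 11 stops.
No 3 of the 5 bus lines cover everything (all 10 combinations miss at least one stop), so 4 is optimal.

4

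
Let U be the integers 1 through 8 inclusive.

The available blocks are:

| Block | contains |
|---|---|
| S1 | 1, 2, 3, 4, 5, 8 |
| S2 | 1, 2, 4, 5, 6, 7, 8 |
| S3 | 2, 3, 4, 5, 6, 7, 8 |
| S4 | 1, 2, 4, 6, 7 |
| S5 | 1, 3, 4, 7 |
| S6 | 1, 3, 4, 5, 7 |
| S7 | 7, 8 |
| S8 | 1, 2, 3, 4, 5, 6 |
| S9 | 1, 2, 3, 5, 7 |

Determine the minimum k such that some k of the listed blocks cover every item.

S1 and S4 together: S1 ∪ S4 = {1, 2, 3, 4, 5, 6, 7, 8} — every item is covered.
No single block has all 8 items (the largest, S2, has 7), so 2 is optimal.

2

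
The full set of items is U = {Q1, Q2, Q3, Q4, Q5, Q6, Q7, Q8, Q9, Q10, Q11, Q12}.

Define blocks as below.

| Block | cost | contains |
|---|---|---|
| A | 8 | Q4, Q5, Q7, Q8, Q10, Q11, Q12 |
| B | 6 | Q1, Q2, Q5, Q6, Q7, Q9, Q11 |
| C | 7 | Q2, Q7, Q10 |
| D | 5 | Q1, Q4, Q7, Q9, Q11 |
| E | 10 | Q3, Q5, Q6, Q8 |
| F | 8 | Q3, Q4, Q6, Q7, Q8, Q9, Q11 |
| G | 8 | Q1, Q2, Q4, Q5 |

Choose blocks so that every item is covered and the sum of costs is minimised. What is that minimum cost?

22

A, B, F together cover every item (A ∪ B ∪ F = {Q1, Q2, Q3, Q4, Q5, Q6, Q7, Q8, Q9, Q10, Q11, Q12}); total cost 8 + 6 + 8 = 22.
No covering selection has total cost below 22.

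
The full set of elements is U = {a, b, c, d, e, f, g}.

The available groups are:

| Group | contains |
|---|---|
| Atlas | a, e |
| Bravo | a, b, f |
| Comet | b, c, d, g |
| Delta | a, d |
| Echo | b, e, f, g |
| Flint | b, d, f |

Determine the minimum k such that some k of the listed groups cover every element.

3

Take {Comet, Delta, Echo}. Their union is {a, b, c, d, e, f, g}, which is all 7 elements.
Only Comet contains c, so Comet is forced; the remaining 3 elements need at least 2 more groups (each remaining group adds at most 2) — so at least 3 groups are needed, and 3 is optimal.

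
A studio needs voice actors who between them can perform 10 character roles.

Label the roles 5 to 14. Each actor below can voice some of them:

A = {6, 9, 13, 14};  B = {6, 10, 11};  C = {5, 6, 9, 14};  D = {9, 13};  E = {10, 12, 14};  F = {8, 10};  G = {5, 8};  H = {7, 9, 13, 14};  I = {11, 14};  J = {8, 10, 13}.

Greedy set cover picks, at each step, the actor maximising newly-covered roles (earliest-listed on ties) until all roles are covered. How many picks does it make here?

Greedy: pick A (covers 4 new) → pick B (covers 2 new) → pick G (covers 2 new) → pick E (covers 1 new) → pick H (covers 1 new). Total picks: 5.
(The true minimum cover uses only 4 actors, so greedy is not optimal here.)

5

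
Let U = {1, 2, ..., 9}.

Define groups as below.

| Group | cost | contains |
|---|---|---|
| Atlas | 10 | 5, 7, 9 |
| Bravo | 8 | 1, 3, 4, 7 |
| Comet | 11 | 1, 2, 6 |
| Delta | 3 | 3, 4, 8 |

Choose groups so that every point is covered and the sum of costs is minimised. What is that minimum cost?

Atlas, Comet, Delta together cover every point (Atlas ∪ Comet ∪ Delta = {1, 2, 3, 4, 5, 6, 7, 8, 9}); total cost 10 + 11 + 3 = 24.
No covering selection has total cost below 24.

24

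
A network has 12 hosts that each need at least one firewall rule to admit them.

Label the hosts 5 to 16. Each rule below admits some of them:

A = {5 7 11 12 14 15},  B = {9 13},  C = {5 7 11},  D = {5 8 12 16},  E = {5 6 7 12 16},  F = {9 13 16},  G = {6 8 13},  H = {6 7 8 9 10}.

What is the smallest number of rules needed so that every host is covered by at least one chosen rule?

Take {A, F, H}. Their union is {5, 6, 7, 8, 9, 10, 11, 12, 13, 14, 15, 16}, which is all 12 hosts.
Only H contains 10, so H is forced; the remaining 7 hosts need at least 2 more rules (each remaining rule adds at most 5) — so at least 3 rules are needed, and 3 is optimal.

3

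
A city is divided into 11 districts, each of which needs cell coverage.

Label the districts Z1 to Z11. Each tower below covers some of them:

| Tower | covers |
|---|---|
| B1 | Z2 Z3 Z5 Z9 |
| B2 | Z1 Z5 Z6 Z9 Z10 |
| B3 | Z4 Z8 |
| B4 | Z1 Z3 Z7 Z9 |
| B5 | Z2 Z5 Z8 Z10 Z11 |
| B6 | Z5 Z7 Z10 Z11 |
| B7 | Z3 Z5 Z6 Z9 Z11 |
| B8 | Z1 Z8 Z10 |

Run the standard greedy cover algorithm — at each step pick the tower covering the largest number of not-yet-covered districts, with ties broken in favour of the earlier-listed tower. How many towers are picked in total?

Greedy: pick B2 (covers 5 new) → pick B5 (covers 3 new) → pick B4 (covers 2 new) → pick B3 (covers 1 new). Total picks: 4.

4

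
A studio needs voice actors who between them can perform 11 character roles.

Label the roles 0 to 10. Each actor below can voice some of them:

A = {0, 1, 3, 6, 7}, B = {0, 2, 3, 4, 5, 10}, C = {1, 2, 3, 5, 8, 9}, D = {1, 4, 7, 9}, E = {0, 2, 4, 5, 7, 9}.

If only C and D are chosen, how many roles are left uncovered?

3

Union of C, D = {1, 2, 3, 4, 5, 7, 8, 9}.
Not covered: 0, 6, 10 — 3 roles.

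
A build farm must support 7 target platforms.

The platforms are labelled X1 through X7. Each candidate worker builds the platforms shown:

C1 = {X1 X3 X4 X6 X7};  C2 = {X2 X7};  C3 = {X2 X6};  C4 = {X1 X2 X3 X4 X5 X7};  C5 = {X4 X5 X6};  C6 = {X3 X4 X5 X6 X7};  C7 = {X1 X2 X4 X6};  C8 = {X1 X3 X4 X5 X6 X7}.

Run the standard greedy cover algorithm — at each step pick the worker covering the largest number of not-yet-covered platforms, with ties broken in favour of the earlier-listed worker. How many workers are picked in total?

2

Greedy: pick C4 (covers 6 new) → pick C1 (covers 1 new). Total picks: 2.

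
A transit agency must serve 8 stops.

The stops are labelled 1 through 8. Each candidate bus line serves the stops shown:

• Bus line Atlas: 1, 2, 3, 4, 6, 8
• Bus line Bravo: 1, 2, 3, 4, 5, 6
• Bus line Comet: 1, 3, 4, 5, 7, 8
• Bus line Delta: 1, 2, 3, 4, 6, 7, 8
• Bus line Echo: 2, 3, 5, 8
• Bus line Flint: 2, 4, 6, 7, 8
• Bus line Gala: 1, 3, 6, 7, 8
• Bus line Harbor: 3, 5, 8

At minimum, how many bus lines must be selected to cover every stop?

2

Take {Comet, Delta}. Their union is {1, 2, 3, 4, 5, 6, 7, 8}, which is all 8 stops.
No single bus line has all 8 stops (the largest, Delta, has 7), so 2 is optimal.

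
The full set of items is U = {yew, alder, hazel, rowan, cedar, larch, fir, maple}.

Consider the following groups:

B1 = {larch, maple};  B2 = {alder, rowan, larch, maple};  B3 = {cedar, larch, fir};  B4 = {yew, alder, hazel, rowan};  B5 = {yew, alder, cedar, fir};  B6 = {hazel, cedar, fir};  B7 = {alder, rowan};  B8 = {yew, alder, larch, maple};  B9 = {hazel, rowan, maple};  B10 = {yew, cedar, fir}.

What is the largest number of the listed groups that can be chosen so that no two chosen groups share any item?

B1, B6, B7 are pairwise disjoint (B1={larch,maple}; B6={hazel,cedar,fir}; B7={alder,rowan}).
Every remaining group overlaps one of these, and no 4 of the listed groups are pairwise disjoint, so 3 is the maximum.

3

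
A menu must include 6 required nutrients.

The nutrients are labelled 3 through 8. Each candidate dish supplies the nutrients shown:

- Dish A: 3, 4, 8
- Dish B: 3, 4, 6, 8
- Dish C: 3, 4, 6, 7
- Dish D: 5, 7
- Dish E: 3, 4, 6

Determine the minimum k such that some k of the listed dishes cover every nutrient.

Take {B, D}. Their union is {3, 4, 5, 6, 7, 8}, which is all 6 nutrients.
No single dish has all 6 nutrients (the largest, B, has 4), so 2 is optimal.

2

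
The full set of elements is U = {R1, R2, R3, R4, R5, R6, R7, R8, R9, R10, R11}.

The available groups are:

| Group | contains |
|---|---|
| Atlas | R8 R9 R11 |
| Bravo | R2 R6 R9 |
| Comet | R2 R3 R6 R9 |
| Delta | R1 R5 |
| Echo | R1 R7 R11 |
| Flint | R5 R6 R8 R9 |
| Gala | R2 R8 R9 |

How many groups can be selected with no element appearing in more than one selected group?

Comet, Delta are pairwise disjoint (Comet={R2,R3,R6,R9}; Delta={R1,R5}).
Every remaining group overlaps one of these, and no 3 of the listed groups are pairwise disjoint, so 2 is the maximum.

2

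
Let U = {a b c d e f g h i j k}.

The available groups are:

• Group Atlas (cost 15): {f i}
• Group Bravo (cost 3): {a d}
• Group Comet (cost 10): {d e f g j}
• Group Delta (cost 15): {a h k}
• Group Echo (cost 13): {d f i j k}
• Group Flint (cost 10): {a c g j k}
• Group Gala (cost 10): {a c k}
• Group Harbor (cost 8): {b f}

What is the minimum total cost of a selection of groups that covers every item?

56

Comet, Delta, Echo, Flint, Harbor together cover every item (Comet ∪ Delta ∪ Echo ∪ Flint ∪ Harbor = {a, b, c, d, e, f, g, h, i, j, k}); total cost 10 + 15 + 13 + 10 + 8 = 56.
The greedy pick Bravo, Comet, Flint, Harbor, Echo, Delta costs 59; no covering selection beats 56.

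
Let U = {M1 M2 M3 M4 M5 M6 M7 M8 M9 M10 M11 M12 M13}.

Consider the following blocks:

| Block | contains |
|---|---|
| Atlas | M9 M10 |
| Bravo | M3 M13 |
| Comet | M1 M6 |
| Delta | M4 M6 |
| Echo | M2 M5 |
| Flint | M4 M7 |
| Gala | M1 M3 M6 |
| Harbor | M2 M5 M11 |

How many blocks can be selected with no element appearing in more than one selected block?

Atlas, Bravo, Comet, Echo, Flint are pairwise disjoint (Atlas={M9,M10}; Bravo={M3,M13}; Comet={M1,M6}; Echo={M2,M5}; Flint={M4,M7}).
Every remaining block overlaps one of these, and no 6 of the listed blocks are pairwise disjoint, so 5 is the maximum.

5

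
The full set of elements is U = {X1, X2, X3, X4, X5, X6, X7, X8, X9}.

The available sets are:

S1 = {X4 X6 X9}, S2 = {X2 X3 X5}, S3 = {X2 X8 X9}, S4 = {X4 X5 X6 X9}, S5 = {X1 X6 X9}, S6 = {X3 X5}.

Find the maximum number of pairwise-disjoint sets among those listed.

S2, S5 are pairwise disjoint (S2={X2,X3,X5}; S5={X1,X6,X9}).
Every remaining set overlaps one of these, and no 3 of the listed sets are pairwise disjoint, so 2 is the maximum.

2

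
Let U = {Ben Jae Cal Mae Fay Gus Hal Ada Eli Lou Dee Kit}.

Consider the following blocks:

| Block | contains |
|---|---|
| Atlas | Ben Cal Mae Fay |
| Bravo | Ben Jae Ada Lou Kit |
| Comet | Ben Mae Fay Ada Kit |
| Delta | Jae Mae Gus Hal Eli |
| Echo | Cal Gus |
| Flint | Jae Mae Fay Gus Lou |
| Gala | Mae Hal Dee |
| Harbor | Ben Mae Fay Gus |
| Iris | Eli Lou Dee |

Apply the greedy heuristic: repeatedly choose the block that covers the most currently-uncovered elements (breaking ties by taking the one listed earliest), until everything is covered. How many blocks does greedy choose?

Greedy: pick Bravo (covers 5 new) → pick Delta (covers 4 new) → pick Atlas (covers 2 new) → pick Gala (covers 1 new). Total picks: 4.

4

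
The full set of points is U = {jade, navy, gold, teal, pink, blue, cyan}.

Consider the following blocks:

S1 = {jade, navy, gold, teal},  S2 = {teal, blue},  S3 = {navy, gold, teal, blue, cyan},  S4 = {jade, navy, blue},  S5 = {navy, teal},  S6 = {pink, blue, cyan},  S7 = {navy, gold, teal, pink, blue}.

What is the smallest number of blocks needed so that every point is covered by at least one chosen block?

S1 and S6 together: S1 ∪ S6 = {jade, navy, gold, teal, pink, blue, cyan} — every point is covered.
No single block has all 7 points (the largest, S3, has 5), so 2 is optimal.

2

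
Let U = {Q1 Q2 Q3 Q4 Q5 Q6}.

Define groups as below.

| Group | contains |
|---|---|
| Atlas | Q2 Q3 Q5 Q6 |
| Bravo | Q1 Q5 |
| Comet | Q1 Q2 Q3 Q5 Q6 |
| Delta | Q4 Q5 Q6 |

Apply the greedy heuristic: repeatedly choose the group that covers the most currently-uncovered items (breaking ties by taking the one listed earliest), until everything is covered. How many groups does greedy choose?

Greedy: pick Comet (covers 5 new) → pick Delta (covers 1 new). Total picks: 2.

2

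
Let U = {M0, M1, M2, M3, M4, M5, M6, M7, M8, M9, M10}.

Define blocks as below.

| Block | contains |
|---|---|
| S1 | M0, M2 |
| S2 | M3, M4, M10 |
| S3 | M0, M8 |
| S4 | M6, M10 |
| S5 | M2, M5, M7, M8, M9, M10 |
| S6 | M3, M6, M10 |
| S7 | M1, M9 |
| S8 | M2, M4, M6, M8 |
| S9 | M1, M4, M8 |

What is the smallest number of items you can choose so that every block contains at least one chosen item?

The 4 items {M0, M8, M9, M10} hit every block.
No choice of 3 items meets every block, so 4 is the minimum.

4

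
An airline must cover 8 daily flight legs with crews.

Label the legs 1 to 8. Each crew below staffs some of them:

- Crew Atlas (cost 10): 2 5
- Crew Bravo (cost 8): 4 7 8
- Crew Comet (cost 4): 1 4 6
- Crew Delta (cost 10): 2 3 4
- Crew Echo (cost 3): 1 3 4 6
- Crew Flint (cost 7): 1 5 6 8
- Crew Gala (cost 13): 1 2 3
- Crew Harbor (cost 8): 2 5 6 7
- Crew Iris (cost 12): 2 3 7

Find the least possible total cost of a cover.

18

Echo, Flint, Harbor together cover every leg (Echo ∪ Flint ∪ Harbor = {1, 2, 3, 4, 5, 6, 7, 8}); total cost 3 + 7 + 8 = 18.
No covering selection has total cost below 18.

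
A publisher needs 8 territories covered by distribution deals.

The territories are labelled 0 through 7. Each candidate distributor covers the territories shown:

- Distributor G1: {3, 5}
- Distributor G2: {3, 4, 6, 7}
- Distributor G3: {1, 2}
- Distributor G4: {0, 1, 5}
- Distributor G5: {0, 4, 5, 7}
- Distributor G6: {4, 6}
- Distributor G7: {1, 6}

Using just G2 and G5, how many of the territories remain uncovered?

Union of G2, G5 = {0, 3, 4, 5, 6, 7}.
Not covered: 1, 2 — 2 territories.

2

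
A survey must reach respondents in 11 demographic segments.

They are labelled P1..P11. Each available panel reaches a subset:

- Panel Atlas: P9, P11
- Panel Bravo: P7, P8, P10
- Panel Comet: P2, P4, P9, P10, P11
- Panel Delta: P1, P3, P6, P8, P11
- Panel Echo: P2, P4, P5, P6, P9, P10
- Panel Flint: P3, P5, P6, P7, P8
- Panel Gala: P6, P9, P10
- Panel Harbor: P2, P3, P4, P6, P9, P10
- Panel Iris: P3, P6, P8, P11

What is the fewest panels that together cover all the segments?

Take {Bravo, Delta, Echo}. Their union is {P1, P2, P3, P4, P5, P6, P7, P8, P9, P10, P11}, which is all 11 segments.
Only Delta contains P1, so Delta is forced; the remaining 6 segments need at least 2 more panels (each remaining panel adds at most 5) — so at least 3 panels are needed, and 3 is optimal.

3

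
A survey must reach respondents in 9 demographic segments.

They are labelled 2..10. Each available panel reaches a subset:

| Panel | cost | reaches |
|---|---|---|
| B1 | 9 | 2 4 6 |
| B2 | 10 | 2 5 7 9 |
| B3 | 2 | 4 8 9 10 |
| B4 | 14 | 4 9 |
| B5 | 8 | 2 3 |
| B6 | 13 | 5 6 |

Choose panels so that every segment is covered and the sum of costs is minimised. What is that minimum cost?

B1, B2, B3, B5 together cover every segment (B1 ∪ B2 ∪ B3 ∪ B5 = {2, 3, 4, 5, 6, 7, 8, 9, 10}); total cost 9 + 10 + 2 + 8 = 29.
No covering selection has total cost below 29.

29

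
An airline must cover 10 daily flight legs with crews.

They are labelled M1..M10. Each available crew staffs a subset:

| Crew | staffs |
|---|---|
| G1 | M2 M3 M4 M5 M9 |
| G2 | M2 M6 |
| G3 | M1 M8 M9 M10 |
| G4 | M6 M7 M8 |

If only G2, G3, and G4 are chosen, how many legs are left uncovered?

Union of G2, G3, G4 = {M1, M2, M6, M7, M8, M9, M10}.
Not covered: M3, M4, M5 — 3 legs.

3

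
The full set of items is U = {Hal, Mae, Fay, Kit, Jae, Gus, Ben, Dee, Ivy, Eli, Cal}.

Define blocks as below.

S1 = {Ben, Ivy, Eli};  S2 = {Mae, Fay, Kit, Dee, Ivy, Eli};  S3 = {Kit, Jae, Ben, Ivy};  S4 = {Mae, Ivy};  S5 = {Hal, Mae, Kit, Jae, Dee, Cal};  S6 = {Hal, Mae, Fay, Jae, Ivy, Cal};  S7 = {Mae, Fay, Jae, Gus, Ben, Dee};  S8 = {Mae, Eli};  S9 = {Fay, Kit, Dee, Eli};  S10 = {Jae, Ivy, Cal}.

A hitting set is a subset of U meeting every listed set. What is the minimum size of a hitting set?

The 3 items {Mae, Dee, Ivy} hit every block.
No choice of 2 items meets every block, so 3 is the minimum.

3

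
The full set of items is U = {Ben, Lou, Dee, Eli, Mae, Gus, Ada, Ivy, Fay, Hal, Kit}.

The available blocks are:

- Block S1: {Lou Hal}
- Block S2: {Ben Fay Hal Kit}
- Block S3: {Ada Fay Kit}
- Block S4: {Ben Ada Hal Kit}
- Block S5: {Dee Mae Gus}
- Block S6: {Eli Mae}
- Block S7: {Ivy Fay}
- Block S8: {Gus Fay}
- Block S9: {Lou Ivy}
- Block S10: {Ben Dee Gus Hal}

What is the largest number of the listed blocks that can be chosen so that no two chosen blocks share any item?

4

S4, S6, S8, S9 are pairwise disjoint (S4={Ben,Ada,Hal,Kit}; S6={Eli,Mae}; S8={Gus,Fay}; S9={Lou,Ivy}).
Every remaining block overlaps one of these, and no 5 of the listed blocks are pairwise disjoint, so 4 is the maximum.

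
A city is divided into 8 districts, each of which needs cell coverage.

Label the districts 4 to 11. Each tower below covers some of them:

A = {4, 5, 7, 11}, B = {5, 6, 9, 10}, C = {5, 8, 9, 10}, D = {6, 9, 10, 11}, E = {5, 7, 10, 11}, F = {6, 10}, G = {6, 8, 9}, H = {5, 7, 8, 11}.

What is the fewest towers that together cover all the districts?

3

Take {A, F, G}. Their union is {4, 5, 6, 7, 8, 9, 10, 11}, which is all 8 districts.
Only A contains 4, so A is forced; the remaining 4 districts need at least 2 more towers (each remaining tower adds at most 3) — so at least 3 towers are needed, and 3 is optimal.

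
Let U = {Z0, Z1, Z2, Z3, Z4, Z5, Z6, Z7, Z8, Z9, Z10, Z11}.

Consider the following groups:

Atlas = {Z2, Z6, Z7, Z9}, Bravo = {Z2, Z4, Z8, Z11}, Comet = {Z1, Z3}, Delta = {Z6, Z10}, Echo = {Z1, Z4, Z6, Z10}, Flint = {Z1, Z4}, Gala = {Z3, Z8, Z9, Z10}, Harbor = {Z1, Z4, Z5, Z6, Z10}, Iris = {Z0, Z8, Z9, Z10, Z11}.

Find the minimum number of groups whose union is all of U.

Atlas and Comet and Harbor and Iris together: Atlas ∪ Comet ∪ Harbor ∪ Iris = {Z0, Z1, Z2, Z3, Z4, Z5, Z6, Z7, Z8, Z9, Z10, Z11} — every item is covered.
No 3 of the 9 groups cover everything (all 84 combinations miss at least one item), so 4 is optimal.

4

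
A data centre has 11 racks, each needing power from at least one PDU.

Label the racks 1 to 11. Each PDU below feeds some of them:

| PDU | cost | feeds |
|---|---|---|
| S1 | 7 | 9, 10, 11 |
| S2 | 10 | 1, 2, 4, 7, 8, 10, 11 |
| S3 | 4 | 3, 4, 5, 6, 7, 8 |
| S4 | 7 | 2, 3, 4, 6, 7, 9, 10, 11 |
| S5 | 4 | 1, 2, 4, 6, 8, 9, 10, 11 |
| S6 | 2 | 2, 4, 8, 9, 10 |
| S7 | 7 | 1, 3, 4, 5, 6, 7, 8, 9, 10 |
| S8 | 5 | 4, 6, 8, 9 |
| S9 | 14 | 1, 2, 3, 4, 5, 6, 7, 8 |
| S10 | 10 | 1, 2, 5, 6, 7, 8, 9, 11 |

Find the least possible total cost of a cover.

S3, S5 together cover every rack (S3 ∪ S5 = {1, 2, 3, 4, 5, 6, 7, 8, 9, 10, 11}); total cost 4 + 4 = 8.
The greedy pick S6, S3, S5 costs 10; no covering selection beats 8.

8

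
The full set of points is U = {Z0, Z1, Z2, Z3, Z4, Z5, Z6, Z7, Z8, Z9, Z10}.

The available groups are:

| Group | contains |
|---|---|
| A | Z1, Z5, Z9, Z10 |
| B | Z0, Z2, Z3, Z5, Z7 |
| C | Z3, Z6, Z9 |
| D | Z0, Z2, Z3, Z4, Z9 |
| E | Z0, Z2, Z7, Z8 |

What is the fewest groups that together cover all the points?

4

A and C and D and E together: A ∪ C ∪ D ∪ E = {Z0, Z1, Z2, Z3, Z4, Z5, Z6, Z7, Z8, Z9, Z10} — every point is covered.
No 3 of the 5 groups cover everything (all 10 combinations miss at least one point), so 4 is optimal.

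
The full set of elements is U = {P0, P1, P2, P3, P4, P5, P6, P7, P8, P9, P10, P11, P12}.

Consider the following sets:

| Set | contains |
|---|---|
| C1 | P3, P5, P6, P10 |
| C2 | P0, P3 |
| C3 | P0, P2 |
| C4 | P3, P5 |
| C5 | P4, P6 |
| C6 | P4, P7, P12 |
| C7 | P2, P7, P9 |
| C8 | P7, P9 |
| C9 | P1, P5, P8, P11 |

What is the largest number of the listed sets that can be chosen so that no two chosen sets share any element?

4

C3, C5, C8, C9 are pairwise disjoint (C3={P0,P2}; C5={P4,P6}; C8={P7,P9}; C9={P1,P5,P8,P11}).
Every remaining set overlaps one of these, and no 5 of the listed sets are pairwise disjoint, so 4 is the maximum.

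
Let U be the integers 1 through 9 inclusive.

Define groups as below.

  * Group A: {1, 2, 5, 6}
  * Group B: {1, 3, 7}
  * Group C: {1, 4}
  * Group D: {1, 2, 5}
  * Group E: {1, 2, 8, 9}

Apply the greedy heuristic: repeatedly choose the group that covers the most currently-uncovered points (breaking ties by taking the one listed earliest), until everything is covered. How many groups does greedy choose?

Greedy: pick A (covers 4 new) → pick B (covers 2 new) → pick E (covers 2 new) → pick C (covers 1 new). Total picks: 4.

4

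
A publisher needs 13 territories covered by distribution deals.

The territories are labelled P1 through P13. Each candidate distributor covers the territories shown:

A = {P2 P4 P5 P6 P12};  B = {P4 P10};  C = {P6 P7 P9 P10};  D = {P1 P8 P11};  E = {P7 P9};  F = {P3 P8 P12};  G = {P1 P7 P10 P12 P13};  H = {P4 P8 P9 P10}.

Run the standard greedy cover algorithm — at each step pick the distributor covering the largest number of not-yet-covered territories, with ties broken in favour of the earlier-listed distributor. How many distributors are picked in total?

5

Greedy: pick A (covers 5 new) → pick G (covers 4 new) → pick D (covers 2 new) → pick C (covers 1 new) → pick F (covers 1 new). Total picks: 5.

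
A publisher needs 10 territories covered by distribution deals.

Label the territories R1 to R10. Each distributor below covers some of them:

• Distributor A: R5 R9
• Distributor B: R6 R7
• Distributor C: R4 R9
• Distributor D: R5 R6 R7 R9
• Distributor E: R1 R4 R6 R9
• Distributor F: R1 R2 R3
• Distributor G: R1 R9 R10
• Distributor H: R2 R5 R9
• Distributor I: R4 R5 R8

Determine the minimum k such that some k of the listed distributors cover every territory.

4

B and F and G and I together: B ∪ F ∪ G ∪ I = {R1, R2, R3, R4, R5, R6, R7, R8, R9, R10} — every territory is covered.
Only I contains R8, so I is forced; the remaining 7 territories need at least 3 more distributors (each remaining distributor adds at most 3) — so at least 4 distributors are needed, and 4 is optimal.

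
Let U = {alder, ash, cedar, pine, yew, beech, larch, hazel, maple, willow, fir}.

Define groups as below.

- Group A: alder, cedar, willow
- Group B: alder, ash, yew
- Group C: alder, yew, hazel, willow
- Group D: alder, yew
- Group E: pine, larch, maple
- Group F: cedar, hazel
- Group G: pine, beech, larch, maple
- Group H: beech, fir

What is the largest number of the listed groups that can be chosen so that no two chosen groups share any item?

B, E, F, H are pairwise disjoint (B={alder,ash,yew}; E={pine,larch,maple}; F={cedar,hazel}; H={beech,fir}).
Every remaining group overlaps one of these, and no 5 of the listed groups are pairwise disjoint, so 4 is the maximum.

4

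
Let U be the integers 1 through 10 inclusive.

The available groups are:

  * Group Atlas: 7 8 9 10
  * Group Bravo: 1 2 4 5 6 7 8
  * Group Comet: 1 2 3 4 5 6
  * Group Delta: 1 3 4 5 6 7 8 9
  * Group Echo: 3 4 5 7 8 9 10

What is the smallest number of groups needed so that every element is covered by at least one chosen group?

Comet and Echo cover everything between them: the union {1, 2, 3, 4, 5, 6, 7, 8, 9, 10} is all of U.
No single group has all 10 elements (the largest, Delta, has 8), so 2 is optimal.

2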